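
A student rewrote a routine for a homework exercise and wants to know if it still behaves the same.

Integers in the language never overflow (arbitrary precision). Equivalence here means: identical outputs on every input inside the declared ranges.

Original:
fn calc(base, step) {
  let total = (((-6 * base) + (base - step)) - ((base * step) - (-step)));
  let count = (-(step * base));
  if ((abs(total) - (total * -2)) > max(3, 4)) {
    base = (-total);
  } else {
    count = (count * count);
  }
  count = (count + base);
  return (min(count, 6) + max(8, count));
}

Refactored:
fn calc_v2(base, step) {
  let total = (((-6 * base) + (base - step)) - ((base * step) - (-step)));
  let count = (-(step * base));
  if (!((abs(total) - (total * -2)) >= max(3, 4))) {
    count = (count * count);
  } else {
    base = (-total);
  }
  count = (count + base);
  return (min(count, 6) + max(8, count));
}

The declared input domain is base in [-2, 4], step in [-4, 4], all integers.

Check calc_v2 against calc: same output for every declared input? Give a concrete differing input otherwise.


The one real change (`((abs(total) - (total * -2)) > max(3, 4))` became `((abs(total) - (total * -2)) >= max(3, 4))`) has no effect anywhere in the declared ranges; all 63 inputs agree.
verdict: equivalent


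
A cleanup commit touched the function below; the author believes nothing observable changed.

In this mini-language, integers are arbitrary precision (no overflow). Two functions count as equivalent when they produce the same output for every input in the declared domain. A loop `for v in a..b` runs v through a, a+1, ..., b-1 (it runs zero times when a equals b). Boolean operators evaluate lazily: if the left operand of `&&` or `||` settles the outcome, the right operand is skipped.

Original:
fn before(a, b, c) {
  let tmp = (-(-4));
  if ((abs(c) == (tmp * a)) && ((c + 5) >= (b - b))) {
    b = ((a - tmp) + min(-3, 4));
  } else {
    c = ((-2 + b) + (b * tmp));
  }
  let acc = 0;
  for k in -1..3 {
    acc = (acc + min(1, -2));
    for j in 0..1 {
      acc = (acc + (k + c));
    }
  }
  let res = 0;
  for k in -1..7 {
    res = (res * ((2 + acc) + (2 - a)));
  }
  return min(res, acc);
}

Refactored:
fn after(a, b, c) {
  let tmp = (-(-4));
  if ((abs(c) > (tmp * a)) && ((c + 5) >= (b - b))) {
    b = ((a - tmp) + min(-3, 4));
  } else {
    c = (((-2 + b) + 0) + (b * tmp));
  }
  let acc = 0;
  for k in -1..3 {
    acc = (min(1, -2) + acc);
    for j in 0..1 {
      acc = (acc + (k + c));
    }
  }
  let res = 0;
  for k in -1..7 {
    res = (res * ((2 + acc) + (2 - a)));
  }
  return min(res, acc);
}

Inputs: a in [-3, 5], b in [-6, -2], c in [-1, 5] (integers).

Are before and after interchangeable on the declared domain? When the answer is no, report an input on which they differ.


Not equivalent: a=-3, b=-6, c=-1 separates them (-134 vs -10).
before: tmp becomes 4; next ((abs(c) == (tmp * a)) && ((c + 5) >= (b - b))) evaluates to false; next c becomes -32; next acc becomes 0; next at k=-1:; next acc becomes -2; next at j=0:; next acc becomes -35; next at k=0:; next acc becomes -37; next at j=0:; next acc becomes -69; next at k=1:; next acc becomes -71; next at j=0:; next acc becomes -102; next at k=2:; next acc becomes -104; next at j=0:; next acc becomes -134; next res becomes 0; next at k=-1:; next res becomes 0; next at k=0:; next res becomes 0; next at k=1:; next res becomes 0; next at k=2:; next res becomes 0; next at k=3:; next res becomes 0; next at k=4:; next res becomes 0; next at k=5:; next res becomes 0; next at k=6:; next res becomes 0; next final value -134
after: tmp becomes 4; next ((abs(c) > (tmp * a)) && ((c + 5) >= (b - b))) evaluates to true; next b becomes -10; next acc becomes 0; next at k=-1:; next acc becomes -2; next at j=0:; next acc becomes -4; next at k=0:; next acc becomes -6; next at j=0:; next acc becomes -7; next at k=1:; next acc becomes -9; next at j=0:; next acc becomes -9; next at k=2:; next acc becomes -11; next at j=0:; next acc becomes -10; next res becomes 0; next at k=-1:; next res becomes 0; next at k=0:; next res becomes 0; next at k=1:; next res becomes 0; next at k=2:; next res becomes 0; next at k=3:; next res becomes 0; next at k=4:; next res becomes 0; next at k=5:; next res becomes 0; next at k=6:; next res becomes 0; next final value -10
verdict: not equivalent; witness: a=-3, b=-6, c=-1


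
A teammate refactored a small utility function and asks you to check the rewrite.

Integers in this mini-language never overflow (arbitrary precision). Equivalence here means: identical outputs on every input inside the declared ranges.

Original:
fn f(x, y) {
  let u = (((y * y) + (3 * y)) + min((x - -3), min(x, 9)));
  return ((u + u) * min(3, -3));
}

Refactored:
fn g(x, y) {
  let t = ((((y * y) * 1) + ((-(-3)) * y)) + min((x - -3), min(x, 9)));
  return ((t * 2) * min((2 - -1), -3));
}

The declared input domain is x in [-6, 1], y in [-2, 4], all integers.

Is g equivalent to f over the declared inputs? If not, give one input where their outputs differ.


Although arithmetic usage differs; constant usage differs; local variable names differ, 56/56 inputs agree.
verdict: equivalent


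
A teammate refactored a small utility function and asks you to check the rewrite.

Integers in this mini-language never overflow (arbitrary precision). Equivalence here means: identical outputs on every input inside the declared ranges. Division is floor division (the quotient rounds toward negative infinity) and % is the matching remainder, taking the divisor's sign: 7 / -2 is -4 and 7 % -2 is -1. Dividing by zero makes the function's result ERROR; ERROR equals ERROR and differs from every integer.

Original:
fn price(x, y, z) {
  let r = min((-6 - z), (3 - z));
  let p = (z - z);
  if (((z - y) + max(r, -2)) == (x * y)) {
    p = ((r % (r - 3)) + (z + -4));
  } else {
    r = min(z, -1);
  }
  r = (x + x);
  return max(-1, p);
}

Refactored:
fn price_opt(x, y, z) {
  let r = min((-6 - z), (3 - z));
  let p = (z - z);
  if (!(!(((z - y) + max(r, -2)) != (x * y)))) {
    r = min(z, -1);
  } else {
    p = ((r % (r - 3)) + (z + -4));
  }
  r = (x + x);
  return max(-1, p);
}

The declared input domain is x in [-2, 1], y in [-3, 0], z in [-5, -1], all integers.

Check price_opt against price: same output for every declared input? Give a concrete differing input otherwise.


The two are interchangeable: comparison usage differs, plus boolean connective usage differs, and every declared input agrees.
As a probe, take x=-1, y=-2, z=-2: price runs r = -4; p = 0; (((z - y) + max(r, -2)) == (x * y)) -> false; r = -2; r = -2; return 0; price_opt runs r = -4; p = 0; (!(!(((z - y) + max(r, -2)) != (x * y)))) -> true; r = -2; r = -2; return 0; both end at 0.
An exhaustive pass over the 80 declared inputs shows identical outputs.
verdict: equivalent


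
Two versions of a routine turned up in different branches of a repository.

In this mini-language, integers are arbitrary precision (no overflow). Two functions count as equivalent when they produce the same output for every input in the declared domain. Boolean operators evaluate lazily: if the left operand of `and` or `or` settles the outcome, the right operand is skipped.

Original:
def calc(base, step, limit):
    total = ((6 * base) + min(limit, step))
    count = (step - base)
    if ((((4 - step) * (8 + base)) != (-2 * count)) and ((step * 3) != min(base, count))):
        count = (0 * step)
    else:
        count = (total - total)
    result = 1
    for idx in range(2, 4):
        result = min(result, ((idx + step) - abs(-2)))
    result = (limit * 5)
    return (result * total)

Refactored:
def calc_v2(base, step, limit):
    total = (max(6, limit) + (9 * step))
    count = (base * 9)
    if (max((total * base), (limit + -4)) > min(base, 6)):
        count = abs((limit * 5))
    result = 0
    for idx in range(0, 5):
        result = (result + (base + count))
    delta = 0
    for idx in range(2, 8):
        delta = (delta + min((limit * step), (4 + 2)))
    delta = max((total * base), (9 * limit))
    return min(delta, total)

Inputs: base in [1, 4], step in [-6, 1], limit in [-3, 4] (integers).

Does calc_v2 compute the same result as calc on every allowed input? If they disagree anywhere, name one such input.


Run the pair on base=1, step=-6, limit=-3.
calc: total becomes 0; next count becomes -7; next ((((4 - step) * (8 + base)) != (-2 * count)) and ((step * 3) != min(base, count))) evaluates to true; next count becomes 0; next result becomes 1; next at idx=2:; next result becomes -6; next at idx=3:; next result becomes -6; next result becomes -15; next final value 0
calc_v2: total becomes -48; next count becomes 9; next (max((total * base), (limit + -4)) > min(base, 6)) evaluates to false; next result becomes 0; next at idx=0:; next result becomes 10; next at idx=1:; next result becomes 20; next at idx=2:; next result becomes 30; next at idx=3:; next result becomes 40; next at idx=4:; next result becomes 50; next delta becomes 0; next at idx=2:; next delta becomes 6; next at idx=3:; next delta becomes 12; next at idx=4:; next delta becomes 18; next at idx=5:; next delta becomes 24; next at idx=6:; next delta becomes 30; next at idx=7:; next delta becomes 36; next delta becomes -27; next final value -48
0 != -48, so the rewrite changes behavior.
verdict: not equivalent; witness: base=1, step=-6, limit=-3


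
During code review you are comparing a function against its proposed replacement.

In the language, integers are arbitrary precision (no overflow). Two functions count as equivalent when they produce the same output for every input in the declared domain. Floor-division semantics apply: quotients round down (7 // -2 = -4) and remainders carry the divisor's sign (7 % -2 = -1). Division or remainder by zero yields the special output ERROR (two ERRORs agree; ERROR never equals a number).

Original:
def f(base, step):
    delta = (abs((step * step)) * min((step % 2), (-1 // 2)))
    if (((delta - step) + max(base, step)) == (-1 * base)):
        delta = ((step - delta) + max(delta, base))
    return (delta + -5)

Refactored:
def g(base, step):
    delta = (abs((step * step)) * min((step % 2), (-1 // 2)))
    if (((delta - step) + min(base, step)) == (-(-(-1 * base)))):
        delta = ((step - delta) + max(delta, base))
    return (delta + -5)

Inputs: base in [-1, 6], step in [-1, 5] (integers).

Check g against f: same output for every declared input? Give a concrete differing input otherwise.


Consider the input base=0, step=-1.
f: delta = -1; (((delta - step) + max(base, step)) == (-1 * base)) -> true; delta = 0; return -5
g: delta = -1; (((delta - step) + min(base, step)) == (-(-(-1 * base)))) -> false; return -6
-5 != -6, so the rewrite changes behavior.
verdict: not equivalent; witness: base=0, step=-1


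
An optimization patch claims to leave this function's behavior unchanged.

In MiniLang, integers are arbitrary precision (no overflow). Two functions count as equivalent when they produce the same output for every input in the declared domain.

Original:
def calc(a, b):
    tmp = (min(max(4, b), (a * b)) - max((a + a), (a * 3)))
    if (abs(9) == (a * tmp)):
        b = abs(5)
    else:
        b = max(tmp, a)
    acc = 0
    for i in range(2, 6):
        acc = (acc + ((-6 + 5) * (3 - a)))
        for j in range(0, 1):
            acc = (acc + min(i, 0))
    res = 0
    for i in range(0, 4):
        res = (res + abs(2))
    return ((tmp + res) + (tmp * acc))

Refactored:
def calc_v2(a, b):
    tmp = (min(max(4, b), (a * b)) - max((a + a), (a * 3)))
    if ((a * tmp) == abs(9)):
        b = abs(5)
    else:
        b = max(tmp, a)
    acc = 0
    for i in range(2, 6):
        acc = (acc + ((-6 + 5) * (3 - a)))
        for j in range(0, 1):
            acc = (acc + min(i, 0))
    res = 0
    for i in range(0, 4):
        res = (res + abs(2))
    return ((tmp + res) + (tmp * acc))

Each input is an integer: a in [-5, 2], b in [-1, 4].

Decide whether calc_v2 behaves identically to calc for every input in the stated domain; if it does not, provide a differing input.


Although same computation, different form, 48/48 inputs agree.
verdict: equivalent


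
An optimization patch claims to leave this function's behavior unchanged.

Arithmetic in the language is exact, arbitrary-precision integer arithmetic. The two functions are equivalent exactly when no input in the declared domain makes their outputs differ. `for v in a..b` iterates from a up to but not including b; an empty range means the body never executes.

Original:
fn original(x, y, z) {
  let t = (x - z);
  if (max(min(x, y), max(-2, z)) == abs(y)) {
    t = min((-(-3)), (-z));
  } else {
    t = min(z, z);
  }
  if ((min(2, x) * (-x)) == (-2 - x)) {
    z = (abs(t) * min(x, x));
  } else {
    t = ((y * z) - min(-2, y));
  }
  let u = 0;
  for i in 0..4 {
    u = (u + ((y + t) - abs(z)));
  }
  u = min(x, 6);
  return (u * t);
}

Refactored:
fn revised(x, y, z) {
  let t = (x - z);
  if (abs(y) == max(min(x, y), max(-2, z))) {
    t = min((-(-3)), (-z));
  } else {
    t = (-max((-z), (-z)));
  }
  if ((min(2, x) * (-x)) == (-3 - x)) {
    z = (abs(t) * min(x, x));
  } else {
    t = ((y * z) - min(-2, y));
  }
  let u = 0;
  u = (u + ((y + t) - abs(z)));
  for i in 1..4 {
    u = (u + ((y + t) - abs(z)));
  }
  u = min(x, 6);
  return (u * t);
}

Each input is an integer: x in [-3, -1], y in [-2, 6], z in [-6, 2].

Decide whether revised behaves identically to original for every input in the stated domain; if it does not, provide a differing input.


On input x=-1, y=-2, z=-6, original returns 6 while revised returns -14.
verdict: not equivalent; witness: x=-1, y=-2, z=-6


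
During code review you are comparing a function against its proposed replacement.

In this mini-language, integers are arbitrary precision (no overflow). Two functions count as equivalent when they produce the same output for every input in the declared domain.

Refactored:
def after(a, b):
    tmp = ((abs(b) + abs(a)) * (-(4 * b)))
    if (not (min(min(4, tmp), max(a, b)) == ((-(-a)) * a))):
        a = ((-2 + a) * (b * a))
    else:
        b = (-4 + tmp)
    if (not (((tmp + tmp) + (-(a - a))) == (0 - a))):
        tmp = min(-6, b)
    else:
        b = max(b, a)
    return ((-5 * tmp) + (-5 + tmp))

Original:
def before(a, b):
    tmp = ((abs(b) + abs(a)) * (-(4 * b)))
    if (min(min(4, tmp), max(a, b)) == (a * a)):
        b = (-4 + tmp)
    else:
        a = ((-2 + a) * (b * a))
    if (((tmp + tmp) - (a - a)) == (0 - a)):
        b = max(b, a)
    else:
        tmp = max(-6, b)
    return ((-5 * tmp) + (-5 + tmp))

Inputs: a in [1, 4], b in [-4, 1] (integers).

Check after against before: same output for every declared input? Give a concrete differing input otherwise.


Run the pair on a=1, b=-4.
before: tmp = 80; (min(min(4, tmp), max(a, b)) == (a * a)) -> true; b = 76; (((tmp + tmp) - (a - a)) == (0 - a)) -> false; tmp = 76; return -309
after: tmp = 80; (not (min(min(4, tmp), max(a, b)) == ((-(-a)) * a))) -> false; b = 76; (not (((tmp + tmp) + (-(a - a))) == (0 - a))) -> true; tmp = -6; return 19
-309 and 19 differ, so these are not the same function on this domain.
verdict: not equivalent; witness: a=1, b=-4


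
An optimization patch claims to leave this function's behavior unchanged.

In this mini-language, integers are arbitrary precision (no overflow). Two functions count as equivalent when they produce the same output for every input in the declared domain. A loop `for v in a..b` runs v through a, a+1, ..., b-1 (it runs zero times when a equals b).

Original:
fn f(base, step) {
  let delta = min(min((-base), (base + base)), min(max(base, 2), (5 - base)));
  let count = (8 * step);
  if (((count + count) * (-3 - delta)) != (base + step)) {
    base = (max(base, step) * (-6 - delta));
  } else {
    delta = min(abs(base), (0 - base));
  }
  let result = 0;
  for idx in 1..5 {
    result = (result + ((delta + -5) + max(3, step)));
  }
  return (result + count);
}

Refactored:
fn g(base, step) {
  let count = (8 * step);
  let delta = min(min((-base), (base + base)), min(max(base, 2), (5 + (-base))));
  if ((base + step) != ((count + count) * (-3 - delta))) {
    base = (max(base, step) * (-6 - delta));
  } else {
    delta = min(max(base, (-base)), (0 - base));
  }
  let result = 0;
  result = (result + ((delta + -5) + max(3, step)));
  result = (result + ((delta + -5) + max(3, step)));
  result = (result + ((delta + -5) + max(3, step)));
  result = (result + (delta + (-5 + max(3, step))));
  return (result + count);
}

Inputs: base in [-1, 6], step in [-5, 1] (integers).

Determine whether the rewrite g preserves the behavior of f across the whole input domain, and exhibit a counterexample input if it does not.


Side by side, the visible changes include: arithmetic usage differs; local variable names differ; loop structure differs; statement counts differ; min/max/abs usage differs; constant usage differs.
As a probe, take base=6, step=1: f runs delta=-6, then count=8, then (((count + count) * (-3 - delta)) != (base + step)) is true, then base=0, then result=0, then (idx=1), then result=-8, then (idx=2), then result=-16, then (idx=3), then result=-24, then (idx=4), then result=-32, then returns -24; g runs count=8, then delta=-6, then ((base + step) != ((count + count) * (-3 - delta))) is true, then base=0, then result=0, then result=-8, then result=-16, then result=-24, then result=-32, then returns -24; both end at -24.
An exhaustive pass over the 56 declared inputs shows identical outputs.
verdict: equivalent


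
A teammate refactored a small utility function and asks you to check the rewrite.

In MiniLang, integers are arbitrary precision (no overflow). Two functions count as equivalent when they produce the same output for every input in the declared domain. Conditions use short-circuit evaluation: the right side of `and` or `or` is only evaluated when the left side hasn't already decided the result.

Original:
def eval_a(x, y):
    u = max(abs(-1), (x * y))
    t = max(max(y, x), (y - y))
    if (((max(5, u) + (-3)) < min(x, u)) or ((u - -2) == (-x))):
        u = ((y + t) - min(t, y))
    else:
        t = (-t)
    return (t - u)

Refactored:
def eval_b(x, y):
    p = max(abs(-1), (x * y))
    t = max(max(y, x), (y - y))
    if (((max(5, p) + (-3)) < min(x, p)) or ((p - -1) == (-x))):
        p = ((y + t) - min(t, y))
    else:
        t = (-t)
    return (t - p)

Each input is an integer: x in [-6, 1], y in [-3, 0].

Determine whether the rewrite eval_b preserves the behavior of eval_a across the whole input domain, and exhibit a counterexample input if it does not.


The rewrite breaks on x=-3, y=0, where the results are 0 and -1.
eval_a: u becomes 1; next t becomes 0; next (((max(5, u) + (-3)) < min(x, u)) or ((u - -2) == (-x))) evaluates to true; next u becomes 0; next final value 0
eval_b: p becomes 1; next t becomes 0; next (((max(5, p) + (-3)) < min(x, p)) or ((p - -1) == (-x))) evaluates to false; next t becomes 0; next final value -1
verdict: not equivalent; witness: x=-3, y=0


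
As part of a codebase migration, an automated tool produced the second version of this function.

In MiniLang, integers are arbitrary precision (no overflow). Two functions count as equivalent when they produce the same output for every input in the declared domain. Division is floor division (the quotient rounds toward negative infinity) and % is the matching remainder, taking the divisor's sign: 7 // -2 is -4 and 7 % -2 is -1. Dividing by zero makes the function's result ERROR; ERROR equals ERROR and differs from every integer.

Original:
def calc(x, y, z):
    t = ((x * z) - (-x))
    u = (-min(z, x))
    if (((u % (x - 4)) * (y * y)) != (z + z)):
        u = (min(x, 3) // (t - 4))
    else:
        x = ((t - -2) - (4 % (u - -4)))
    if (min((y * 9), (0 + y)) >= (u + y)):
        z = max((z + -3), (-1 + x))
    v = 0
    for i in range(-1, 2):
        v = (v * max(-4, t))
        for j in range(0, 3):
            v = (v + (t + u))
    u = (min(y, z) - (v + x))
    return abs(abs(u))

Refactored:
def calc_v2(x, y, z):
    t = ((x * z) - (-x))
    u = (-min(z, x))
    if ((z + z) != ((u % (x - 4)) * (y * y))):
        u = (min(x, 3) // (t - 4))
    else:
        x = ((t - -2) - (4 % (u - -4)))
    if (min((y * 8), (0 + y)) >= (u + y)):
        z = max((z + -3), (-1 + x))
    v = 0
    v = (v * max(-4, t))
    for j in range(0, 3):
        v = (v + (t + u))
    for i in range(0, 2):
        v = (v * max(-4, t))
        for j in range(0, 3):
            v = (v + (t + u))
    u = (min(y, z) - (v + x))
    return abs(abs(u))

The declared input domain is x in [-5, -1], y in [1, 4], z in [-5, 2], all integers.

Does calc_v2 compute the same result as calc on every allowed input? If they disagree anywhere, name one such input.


Equivalent. Although `9` became `8`, no input in the stated domain can expose it.
Every one of the 160 inputs gives matching results.
Spot check at x=-2, y=2, z=-1 — calc: t := 0 | u := 2 | (((u % (x - 4)) * (y * y)) != (z + z)): true | u := 0 | (min((y * 9), (0 + y)) >= (u + y)): true | z := -3 | v := 0 | iter i=-1: | v := 0 | iter j=0: | v := 0 | iter j=1: | v := 0 | iter j=2: | v := 0 | iter i=0: | v := 0 | iter j=0: | v := 0 | iter j=1: | v := 0 | iter j=2: | v := 0 | iter i=1: | v := 0 | iter j=0: | v := 0 | iter j=1: | v := 0 | iter j=2: | v := 0 | u := -1 | result 1. calc_v2: t := 0 | u := 2 | ((z + z) != ((u % (x - 4)) * (y * y))): true | u := 0 | (min((y * 8), (0 + y)) >= (u + y)): true | z := -3 | v := 0 | v := 0 | iter j=0: | v := 0 | iter j=1: | v := 0 | iter j=2: | v := 0 | iter i=0: | v := 0 | iter j=0: | v := 0 | iter j=1: | v := 0 | iter j=2: | v := 0 | iter i=1: | v := 0 | iter j=0: | v := 0 | iter j=1: | v := 0 | iter j=2: | v := 0 | u := -1 | result 1. Both give 1.
verdict: equivalent


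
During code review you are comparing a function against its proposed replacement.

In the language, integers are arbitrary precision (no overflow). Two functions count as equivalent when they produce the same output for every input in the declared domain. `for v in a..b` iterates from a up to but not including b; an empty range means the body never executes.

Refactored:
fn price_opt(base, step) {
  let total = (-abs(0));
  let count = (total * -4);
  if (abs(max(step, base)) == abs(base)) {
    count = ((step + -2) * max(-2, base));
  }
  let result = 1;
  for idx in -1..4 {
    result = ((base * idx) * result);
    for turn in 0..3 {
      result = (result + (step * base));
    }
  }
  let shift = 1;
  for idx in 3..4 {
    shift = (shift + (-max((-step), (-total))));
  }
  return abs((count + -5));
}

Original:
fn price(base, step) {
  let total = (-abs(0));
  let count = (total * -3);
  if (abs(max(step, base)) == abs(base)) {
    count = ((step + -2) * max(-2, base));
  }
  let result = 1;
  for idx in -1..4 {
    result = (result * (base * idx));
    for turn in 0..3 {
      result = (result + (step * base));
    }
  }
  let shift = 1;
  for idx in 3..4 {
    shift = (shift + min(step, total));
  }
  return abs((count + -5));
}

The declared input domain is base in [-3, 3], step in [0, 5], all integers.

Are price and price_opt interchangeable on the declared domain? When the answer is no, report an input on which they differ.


The one real change (`-3` became `-4`) has no effect anywhere in the declared ranges.
As a probe, take base=-3, step=0: price runs total=0, then count=0, then (abs(max(step, base)) == abs(base)) is false, then result=1, then (idx=-1), then result=3, then (turn=0), then result=3, then (turn=1), then result=3, then (turn=2), then result=3, then (idx=0), then result=0, then (turn=0), then result=0, then (turn=1), then result=0, then (turn=2), then result=0, then (idx=1), then result=0, then (turn=0), then result=0, then (turn=1), then result=0, then (turn=2), then result=0, then (idx=2), then result=0, then (turn=0), then result=0, then (turn=1), then result=0, then (turn=2), then result=0, then (idx=3), then result=0, then (turn=0), then result=0, then (turn=1), then result=0, then (turn=2), then result=0, then shift=1, then (idx=3), then shift=1, then returns 5; price_opt runs total=0, then count=0, then (abs(max(step, base)) == abs(base)) is false, then result=1, then (idx=-1), then result=3, then (turn=0), then result=3, then (turn=1), then result=3, then (turn=2), then result=3, then (idx=0), then result=0, then (turn=0), then result=0, then (turn=1), then result=0, then (turn=2), then result=0, then (idx=1), then result=0, then (turn=0), then result=0, then (turn=1), then result=0, then (turn=2), then result=0, then (idx=2), then result=0, then (turn=0), then result=0, then (turn=1), then result=0, then (turn=2), then result=0, then (idx=3), then result=0, then (turn=0), then result=0, then (turn=1), then result=0, then (turn=2), then result=0, then shift=1, then (idx=3), then shift=1, then returns 5; both end at 5.
Across all 42 domain points the two functions coincide.
verdict: equivalent


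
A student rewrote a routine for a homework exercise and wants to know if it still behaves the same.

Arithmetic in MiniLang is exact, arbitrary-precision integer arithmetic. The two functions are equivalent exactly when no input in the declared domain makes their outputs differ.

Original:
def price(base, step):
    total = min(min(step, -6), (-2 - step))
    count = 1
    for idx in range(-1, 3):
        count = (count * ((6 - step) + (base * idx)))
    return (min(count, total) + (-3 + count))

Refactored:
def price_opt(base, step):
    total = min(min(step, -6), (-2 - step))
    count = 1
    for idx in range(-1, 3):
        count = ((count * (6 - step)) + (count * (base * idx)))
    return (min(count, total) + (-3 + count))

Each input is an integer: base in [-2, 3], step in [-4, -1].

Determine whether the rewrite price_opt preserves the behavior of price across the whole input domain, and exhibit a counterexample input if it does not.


Equivalent — the differences include arithmetic usage differs, yet no declared input distinguishes the two.
Spot check at base=-2, step=-1 — price: total=-6, then count=1, then (idx=-1), then count=9, then (idx=0), then count=63, then (idx=1), then count=315, then (idx=2), then count=945, then returns 936. price_opt: total=-6, then count=1, then (idx=-1), then count=9, then (idx=0), then count=63, then (idx=1), then count=315, then (idx=2), then count=945, then returns 936. Both give 936.
Checked all 24 inputs in the declared domain: the outputs agree on every one.
verdict: equivalent


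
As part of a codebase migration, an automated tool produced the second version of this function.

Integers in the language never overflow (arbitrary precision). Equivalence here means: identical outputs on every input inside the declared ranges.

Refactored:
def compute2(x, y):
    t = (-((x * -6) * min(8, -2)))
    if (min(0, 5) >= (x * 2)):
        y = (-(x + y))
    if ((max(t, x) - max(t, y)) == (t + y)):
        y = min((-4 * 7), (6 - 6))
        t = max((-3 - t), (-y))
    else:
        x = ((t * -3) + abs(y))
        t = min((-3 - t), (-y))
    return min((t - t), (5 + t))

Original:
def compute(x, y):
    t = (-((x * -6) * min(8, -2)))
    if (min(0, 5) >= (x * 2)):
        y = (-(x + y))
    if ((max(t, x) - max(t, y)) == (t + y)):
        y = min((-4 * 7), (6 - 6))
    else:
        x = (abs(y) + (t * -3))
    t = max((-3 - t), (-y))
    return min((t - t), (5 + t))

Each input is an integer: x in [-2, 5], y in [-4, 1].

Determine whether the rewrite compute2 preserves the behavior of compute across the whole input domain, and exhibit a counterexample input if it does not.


The rewrite breaks on x=-2, y=-4, where the results are -1 and -22.
compute: t := 24 | (min(0, 5) >= (x * 2)): true | y := 6 | ((max(t, x) - max(t, y)) == (t + y)): false | x := -66 | t := -6 | result -1
compute2: t := 24 | (min(0, 5) >= (x * 2)): true | y := 6 | ((max(t, x) - max(t, y)) == (t + y)): false | x := -66 | t := -27 | result -22
verdict: not equivalent; witness: x=-2, y=-4


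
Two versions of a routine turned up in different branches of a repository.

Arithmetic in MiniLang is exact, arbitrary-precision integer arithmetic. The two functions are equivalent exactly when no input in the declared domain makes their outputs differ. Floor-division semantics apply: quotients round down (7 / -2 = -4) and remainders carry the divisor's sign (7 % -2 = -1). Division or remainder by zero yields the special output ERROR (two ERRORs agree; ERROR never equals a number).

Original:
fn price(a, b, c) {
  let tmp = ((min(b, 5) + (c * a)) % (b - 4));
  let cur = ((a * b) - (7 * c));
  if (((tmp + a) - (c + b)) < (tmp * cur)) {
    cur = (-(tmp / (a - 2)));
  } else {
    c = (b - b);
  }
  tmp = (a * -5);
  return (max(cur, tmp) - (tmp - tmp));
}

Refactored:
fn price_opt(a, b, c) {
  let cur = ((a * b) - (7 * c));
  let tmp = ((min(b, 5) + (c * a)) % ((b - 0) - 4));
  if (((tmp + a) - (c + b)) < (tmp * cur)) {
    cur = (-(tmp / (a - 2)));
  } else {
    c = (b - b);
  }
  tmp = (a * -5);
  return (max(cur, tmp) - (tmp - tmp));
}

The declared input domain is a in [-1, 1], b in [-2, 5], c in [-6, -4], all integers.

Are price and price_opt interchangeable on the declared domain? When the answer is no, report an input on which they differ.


The two versions differ — the changes include arithmetic usage differs; and constant usage differs.
As a probe, take a=0, b=5, c=-4: price runs tmp = 0; cur = 28; (((tmp + a) - (c + b)) < (tmp * cur)) -> true; cur = 0; tmp = 0; return 0; price_opt runs cur = 28; tmp = 0; (((tmp + a) - (c + b)) < (tmp * cur)) -> true; cur = 0; tmp = 0; return 0; both end at 0.
Sweeping the whole domain (72 inputs) finds no disagreement.
verdict: equivalent


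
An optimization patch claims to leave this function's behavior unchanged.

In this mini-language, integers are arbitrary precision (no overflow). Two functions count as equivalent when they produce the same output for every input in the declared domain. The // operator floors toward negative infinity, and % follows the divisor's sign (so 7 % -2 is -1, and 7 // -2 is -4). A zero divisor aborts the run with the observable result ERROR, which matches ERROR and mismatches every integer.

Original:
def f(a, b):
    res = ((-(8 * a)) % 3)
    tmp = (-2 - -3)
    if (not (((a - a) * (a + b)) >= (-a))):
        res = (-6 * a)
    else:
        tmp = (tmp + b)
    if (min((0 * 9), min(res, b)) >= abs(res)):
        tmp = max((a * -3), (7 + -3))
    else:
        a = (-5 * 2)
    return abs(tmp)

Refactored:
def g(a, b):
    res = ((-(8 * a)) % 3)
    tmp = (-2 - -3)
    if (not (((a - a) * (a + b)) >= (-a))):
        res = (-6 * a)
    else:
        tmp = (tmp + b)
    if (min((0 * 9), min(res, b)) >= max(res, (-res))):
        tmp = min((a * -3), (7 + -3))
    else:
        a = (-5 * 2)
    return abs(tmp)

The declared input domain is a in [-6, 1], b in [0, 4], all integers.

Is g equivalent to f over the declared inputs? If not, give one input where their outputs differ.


Try a=0, b=0.
f: res = 0; tmp = 1; (not (((a - a) * (a + b)) >= (-a))) -> false; tmp = 1; (min((0 * 9), min(res, b)) >= abs(res)) -> true; tmp = 4; return 4
g: res = 0; tmp = 1; (not (((a - a) * (a + b)) >= (-a))) -> false; tmp = 1; (min((0 * 9), min(res, b)) >= max(res, (-res))) -> true; tmp = 0; return 0
4 and 0 differ, so these are not the same function on this domain.
verdict: not equivalent; witness: a=0, b=0


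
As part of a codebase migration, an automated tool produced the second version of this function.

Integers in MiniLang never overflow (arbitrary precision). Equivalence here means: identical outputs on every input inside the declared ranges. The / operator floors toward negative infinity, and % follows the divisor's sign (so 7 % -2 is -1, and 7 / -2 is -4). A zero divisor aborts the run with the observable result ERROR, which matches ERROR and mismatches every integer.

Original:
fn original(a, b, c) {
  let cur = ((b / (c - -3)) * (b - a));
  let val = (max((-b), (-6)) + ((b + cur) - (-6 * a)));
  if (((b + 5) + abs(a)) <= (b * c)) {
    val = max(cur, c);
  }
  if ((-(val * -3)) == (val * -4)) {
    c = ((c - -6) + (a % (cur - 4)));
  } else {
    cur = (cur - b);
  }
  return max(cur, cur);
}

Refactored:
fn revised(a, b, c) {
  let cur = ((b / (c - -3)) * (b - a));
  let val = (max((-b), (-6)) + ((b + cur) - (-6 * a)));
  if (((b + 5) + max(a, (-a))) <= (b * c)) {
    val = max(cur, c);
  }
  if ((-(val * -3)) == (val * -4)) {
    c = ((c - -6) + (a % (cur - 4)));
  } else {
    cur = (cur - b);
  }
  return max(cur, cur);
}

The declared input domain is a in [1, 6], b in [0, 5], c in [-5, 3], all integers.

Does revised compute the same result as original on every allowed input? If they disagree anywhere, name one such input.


The two are interchangeable: min/max/abs usage differs, and every declared input agrees.
Spot check at a=1, b=3, c=-4 — original: cur=-6, then val=0, then (((b + 5) + abs(a)) <= (b * c)) is false, then ((-(val * -3)) == (val * -4)) is true, then c=-7, then returns -6. revised: cur=-6, then val=0, then (((b + 5) + max(a, (-a))) <= (b * c)) is false, then ((-(val * -3)) == (val * -4)) is true, then c=-7, then returns -6. Both give -6.
An exhaustive pass over the 324 declared inputs shows identical outputs.
verdict: equivalent


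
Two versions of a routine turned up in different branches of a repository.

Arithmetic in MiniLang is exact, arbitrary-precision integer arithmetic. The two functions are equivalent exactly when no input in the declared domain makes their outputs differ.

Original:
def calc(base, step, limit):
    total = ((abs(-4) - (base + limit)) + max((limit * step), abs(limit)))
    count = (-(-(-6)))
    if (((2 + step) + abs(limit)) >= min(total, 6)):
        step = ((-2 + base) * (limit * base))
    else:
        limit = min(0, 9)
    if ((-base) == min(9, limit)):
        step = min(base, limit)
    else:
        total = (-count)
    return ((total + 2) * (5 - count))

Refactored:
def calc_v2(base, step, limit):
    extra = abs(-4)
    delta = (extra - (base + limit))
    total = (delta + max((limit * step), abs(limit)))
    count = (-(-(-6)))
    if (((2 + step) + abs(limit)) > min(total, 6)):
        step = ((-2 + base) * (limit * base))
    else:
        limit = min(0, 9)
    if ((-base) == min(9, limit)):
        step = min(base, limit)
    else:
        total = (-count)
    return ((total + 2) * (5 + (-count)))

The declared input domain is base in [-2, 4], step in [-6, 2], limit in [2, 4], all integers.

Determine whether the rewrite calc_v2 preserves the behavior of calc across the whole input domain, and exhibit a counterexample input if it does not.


These are not equivalent — on base=-2, step=2, limit=2 the outputs split (110 vs 88).
calc: total := 8 | count := -6 | (((2 + step) + abs(limit)) >= min(total, 6)): true | step := 16 | ((-base) == min(9, limit)): true | step := -2 | result 110
calc_v2: extra := 4 | delta := 4 | total := 8 | count := -6 | (((2 + step) + abs(limit)) > min(total, 6)): false | limit := 0 | ((-base) == min(9, limit)): false | total := 6 | result 88
verdict: not equivalent; witness: base=-2, step=2, limit=2


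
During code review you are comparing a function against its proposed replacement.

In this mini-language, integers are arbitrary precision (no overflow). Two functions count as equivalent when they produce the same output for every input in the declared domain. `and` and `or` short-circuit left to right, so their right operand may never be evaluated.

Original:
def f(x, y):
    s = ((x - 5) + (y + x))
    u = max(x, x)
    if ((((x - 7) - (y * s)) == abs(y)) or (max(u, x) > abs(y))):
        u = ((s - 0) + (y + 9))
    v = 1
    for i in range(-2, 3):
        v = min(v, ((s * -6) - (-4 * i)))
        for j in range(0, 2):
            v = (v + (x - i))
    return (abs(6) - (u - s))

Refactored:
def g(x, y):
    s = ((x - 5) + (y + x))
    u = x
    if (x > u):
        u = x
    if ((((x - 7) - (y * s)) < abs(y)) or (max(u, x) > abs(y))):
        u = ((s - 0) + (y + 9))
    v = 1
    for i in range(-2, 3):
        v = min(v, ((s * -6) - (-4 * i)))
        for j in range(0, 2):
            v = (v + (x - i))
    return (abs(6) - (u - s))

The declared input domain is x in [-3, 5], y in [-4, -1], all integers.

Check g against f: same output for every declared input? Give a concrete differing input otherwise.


These are not equivalent — on x=-3, y=-4 the outputs split (-6 vs 1).
f: s becomes -15; next u becomes -3; next ((((x - 7) - (y * s)) == abs(y)) or (max(u, x) > abs(y))) evaluates to false; next v becomes 1; next at i=-2:; next v becomes 1; next at j=0:; next v becomes 0; next at j=1:; next v becomes -1; next at i=-1:; next v becomes -1; next at j=0:; next v becomes -3; next at j=1:; next v becomes -5; next at i=0:; next v becomes -5; next at j=0:; next v becomes -8; next at j=1:; next v becomes -11; next at i=1:; next v becomes -11; next at j=0:; next v becomes -15; next at j=1:; next v becomes -19; next at i=2:; next v becomes -19; next at j=0:; next v becomes -24; next at j=1:; next v becomes -29; next final value -6
g: s becomes -15; next u becomes -3; next (x > u) evaluates to false; next ((((x - 7) - (y * s)) < abs(y)) or (max(u, x) > abs(y))) evaluates to true; next u becomes -10; next v becomes 1; next at i=-2:; next v becomes 1; next at j=0:; next v becomes 0; next at j=1:; next v becomes -1; next at i=-1:; next v becomes -1; next at j=0:; next v becomes -3; next at j=1:; next v becomes -5; next at i=0:; next v becomes -5; next at j=0:; next v becomes -8; next at j=1:; next v becomes -11; next at i=1:; next v becomes -11; next at j=0:; next v becomes -15; next at j=1:; next v becomes -19; next at i=2:; next v becomes -19; next at j=0:; next v becomes -24; next at j=1:; next v becomes -29; next final value 1
verdict: not equivalent; witness: x=-3, y=-4


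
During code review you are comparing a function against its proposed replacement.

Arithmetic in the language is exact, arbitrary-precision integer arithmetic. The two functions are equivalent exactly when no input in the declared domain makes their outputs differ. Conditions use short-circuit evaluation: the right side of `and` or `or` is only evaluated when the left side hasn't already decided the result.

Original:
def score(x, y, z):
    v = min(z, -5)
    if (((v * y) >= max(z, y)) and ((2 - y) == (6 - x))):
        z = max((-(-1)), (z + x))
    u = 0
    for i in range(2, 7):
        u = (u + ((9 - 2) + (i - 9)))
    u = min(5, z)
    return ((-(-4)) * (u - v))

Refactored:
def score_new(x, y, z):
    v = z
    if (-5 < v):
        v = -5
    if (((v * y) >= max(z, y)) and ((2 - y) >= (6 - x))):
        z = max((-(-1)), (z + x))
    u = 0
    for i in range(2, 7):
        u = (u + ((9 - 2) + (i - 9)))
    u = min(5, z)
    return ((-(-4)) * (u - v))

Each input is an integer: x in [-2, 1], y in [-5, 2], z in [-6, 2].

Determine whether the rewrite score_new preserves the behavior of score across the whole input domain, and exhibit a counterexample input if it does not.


x=0, y=-5, z=-6 yields 0 from score but 28 from score_new.
verdict: not equivalent; witness: x=0, y=-5, z=-6


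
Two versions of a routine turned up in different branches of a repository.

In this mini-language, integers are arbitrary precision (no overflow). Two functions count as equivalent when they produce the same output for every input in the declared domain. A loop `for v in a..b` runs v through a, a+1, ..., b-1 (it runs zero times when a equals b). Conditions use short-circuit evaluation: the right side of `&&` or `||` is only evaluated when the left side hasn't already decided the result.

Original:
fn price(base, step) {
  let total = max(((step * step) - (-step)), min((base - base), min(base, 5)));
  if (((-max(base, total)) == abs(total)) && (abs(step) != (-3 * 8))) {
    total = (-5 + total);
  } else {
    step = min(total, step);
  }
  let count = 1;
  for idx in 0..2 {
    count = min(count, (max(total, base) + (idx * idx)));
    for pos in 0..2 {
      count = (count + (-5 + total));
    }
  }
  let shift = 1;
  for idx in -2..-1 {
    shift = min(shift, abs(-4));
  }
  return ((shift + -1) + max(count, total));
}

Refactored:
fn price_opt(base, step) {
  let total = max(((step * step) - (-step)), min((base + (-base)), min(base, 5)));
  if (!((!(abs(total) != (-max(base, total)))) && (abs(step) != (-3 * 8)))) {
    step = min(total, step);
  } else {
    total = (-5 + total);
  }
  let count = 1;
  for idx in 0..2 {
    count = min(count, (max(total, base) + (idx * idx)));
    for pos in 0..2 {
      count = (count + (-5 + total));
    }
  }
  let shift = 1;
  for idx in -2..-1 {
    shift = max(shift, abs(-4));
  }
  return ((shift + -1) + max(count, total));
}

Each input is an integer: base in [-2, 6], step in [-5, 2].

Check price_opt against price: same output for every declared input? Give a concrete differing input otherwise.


Evaluate both at base=-2, step=-5.
price: total=20, then (((-max(base, total)) == abs(total)) && (abs(step) != (-3 * 8))) is false, then step=-5, then count=1, then (idx=0), then count=1, then (pos=0), then count=16, then (pos=1), then count=31, then (idx=1), then count=21, then (pos=0), then count=36, then (pos=1), then count=51, then shift=1, then (idx=-2), then shift=1, then returns 51
price_opt: total=20, then (!((!(abs(total) != (-max(base, total)))) && (abs(step) != (-3 * 8)))) is true, then step=-5, then count=1, then (idx=0), then count=1, then (pos=0), then count=16, then (pos=1), then count=31, then (idx=1), then count=21, then (pos=0), then count=36, then (pos=1), then count=51, then shift=1, then (idx=-2), then shift=4, then returns 54
51 against 54: the behavior changed.
verdict: not equivalent; witness: base=-2, step=-5
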